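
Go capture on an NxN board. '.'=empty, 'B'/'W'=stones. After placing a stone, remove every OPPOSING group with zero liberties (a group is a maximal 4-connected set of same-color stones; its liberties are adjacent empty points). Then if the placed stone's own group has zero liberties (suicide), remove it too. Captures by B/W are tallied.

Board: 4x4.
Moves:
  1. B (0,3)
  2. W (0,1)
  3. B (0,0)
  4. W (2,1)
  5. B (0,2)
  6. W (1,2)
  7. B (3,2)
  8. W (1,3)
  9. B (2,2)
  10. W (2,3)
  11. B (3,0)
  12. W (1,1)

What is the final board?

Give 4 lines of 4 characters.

Answer: BW..
.WWW
.WBW
B.B.

Derivation:
Move 1: B@(0,3) -> caps B=0 W=0
Move 2: W@(0,1) -> caps B=0 W=0
Move 3: B@(0,0) -> caps B=0 W=0
Move 4: W@(2,1) -> caps B=0 W=0
Move 5: B@(0,2) -> caps B=0 W=0
Move 6: W@(1,2) -> caps B=0 W=0
Move 7: B@(3,2) -> caps B=0 W=0
Move 8: W@(1,3) -> caps B=0 W=2
Move 9: B@(2,2) -> caps B=0 W=2
Move 10: W@(2,3) -> caps B=0 W=2
Move 11: B@(3,0) -> caps B=0 W=2
Move 12: W@(1,1) -> caps B=0 W=2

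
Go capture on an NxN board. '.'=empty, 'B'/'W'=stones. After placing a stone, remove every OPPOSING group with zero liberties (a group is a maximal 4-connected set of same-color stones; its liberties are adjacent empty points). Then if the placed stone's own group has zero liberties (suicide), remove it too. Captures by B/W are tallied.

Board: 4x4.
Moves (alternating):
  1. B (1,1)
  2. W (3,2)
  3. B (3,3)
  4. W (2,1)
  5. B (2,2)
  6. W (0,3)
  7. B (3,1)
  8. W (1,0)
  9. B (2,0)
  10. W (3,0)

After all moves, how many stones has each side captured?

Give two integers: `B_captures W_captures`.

Answer: 2 0

Derivation:
Move 1: B@(1,1) -> caps B=0 W=0
Move 2: W@(3,2) -> caps B=0 W=0
Move 3: B@(3,3) -> caps B=0 W=0
Move 4: W@(2,1) -> caps B=0 W=0
Move 5: B@(2,2) -> caps B=0 W=0
Move 6: W@(0,3) -> caps B=0 W=0
Move 7: B@(3,1) -> caps B=1 W=0
Move 8: W@(1,0) -> caps B=1 W=0
Move 9: B@(2,0) -> caps B=2 W=0
Move 10: W@(3,0) -> caps B=2 W=0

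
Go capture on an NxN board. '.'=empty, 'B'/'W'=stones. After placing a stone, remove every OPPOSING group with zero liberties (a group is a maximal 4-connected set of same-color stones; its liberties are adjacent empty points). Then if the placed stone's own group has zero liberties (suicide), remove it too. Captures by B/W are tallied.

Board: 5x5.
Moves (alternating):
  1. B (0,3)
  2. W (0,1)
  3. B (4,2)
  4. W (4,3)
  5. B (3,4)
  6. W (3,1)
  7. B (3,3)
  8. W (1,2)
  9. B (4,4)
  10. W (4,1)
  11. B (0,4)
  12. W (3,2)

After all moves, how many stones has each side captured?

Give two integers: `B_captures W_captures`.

Answer: 1 0

Derivation:
Move 1: B@(0,3) -> caps B=0 W=0
Move 2: W@(0,1) -> caps B=0 W=0
Move 3: B@(4,2) -> caps B=0 W=0
Move 4: W@(4,3) -> caps B=0 W=0
Move 5: B@(3,4) -> caps B=0 W=0
Move 6: W@(3,1) -> caps B=0 W=0
Move 7: B@(3,3) -> caps B=0 W=0
Move 8: W@(1,2) -> caps B=0 W=0
Move 9: B@(4,4) -> caps B=1 W=0
Move 10: W@(4,1) -> caps B=1 W=0
Move 11: B@(0,4) -> caps B=1 W=0
Move 12: W@(3,2) -> caps B=1 W=0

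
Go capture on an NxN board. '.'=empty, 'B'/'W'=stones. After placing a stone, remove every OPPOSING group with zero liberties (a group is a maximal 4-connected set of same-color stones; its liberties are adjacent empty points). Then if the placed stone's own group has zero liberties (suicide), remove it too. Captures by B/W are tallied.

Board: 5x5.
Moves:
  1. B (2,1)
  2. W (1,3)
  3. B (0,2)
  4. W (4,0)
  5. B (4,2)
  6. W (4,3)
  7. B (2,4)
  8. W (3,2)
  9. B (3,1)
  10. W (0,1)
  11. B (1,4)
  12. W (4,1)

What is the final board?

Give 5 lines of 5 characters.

Move 1: B@(2,1) -> caps B=0 W=0
Move 2: W@(1,3) -> caps B=0 W=0
Move 3: B@(0,2) -> caps B=0 W=0
Move 4: W@(4,0) -> caps B=0 W=0
Move 5: B@(4,2) -> caps B=0 W=0
Move 6: W@(4,3) -> caps B=0 W=0
Move 7: B@(2,4) -> caps B=0 W=0
Move 8: W@(3,2) -> caps B=0 W=0
Move 9: B@(3,1) -> caps B=0 W=0
Move 10: W@(0,1) -> caps B=0 W=0
Move 11: B@(1,4) -> caps B=0 W=0
Move 12: W@(4,1) -> caps B=0 W=1

Answer: .WB..
...WB
.B..B
.BW..
WW.W.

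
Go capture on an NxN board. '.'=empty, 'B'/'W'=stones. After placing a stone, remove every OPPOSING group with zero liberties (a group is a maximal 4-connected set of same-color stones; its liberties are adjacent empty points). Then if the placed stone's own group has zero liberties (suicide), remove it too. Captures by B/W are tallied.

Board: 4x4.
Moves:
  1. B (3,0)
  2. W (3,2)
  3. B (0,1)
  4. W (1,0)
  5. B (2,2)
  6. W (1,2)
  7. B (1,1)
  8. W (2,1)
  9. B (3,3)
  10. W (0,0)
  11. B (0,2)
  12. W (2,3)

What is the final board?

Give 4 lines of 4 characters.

Move 1: B@(3,0) -> caps B=0 W=0
Move 2: W@(3,2) -> caps B=0 W=0
Move 3: B@(0,1) -> caps B=0 W=0
Move 4: W@(1,0) -> caps B=0 W=0
Move 5: B@(2,2) -> caps B=0 W=0
Move 6: W@(1,2) -> caps B=0 W=0
Move 7: B@(1,1) -> caps B=0 W=0
Move 8: W@(2,1) -> caps B=0 W=0
Move 9: B@(3,3) -> caps B=0 W=0
Move 10: W@(0,0) -> caps B=0 W=0
Move 11: B@(0,2) -> caps B=0 W=0
Move 12: W@(2,3) -> caps B=0 W=2

Answer: WBB.
WBW.
.W.W
B.W.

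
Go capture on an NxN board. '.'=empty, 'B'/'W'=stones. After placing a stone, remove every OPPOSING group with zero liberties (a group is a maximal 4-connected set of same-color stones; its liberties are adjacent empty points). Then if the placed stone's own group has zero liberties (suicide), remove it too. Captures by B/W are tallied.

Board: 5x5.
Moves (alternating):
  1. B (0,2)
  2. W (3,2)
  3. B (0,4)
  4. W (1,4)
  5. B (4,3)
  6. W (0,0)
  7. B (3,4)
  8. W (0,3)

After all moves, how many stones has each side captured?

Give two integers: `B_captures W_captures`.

Answer: 0 1

Derivation:
Move 1: B@(0,2) -> caps B=0 W=0
Move 2: W@(3,2) -> caps B=0 W=0
Move 3: B@(0,4) -> caps B=0 W=0
Move 4: W@(1,4) -> caps B=0 W=0
Move 5: B@(4,3) -> caps B=0 W=0
Move 6: W@(0,0) -> caps B=0 W=0
Move 7: B@(3,4) -> caps B=0 W=0
Move 8: W@(0,3) -> caps B=0 W=1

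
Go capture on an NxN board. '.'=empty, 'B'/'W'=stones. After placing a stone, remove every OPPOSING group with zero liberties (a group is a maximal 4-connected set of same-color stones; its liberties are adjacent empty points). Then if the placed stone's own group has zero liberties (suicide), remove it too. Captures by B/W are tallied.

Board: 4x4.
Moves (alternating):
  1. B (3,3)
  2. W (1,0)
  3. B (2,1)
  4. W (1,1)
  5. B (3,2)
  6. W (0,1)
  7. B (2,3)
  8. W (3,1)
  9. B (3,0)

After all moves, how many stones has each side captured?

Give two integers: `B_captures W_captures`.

Move 1: B@(3,3) -> caps B=0 W=0
Move 2: W@(1,0) -> caps B=0 W=0
Move 3: B@(2,1) -> caps B=0 W=0
Move 4: W@(1,1) -> caps B=0 W=0
Move 5: B@(3,2) -> caps B=0 W=0
Move 6: W@(0,1) -> caps B=0 W=0
Move 7: B@(2,3) -> caps B=0 W=0
Move 8: W@(3,1) -> caps B=0 W=0
Move 9: B@(3,0) -> caps B=1 W=0

Answer: 1 0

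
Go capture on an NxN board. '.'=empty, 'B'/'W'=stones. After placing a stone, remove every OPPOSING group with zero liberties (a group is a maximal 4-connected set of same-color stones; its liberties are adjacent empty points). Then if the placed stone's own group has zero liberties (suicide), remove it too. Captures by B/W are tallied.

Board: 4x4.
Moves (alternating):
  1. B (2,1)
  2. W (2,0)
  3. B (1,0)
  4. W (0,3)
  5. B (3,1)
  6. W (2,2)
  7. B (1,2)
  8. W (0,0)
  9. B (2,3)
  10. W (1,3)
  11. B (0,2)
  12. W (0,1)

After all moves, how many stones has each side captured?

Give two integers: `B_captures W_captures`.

Answer: 2 0

Derivation:
Move 1: B@(2,1) -> caps B=0 W=0
Move 2: W@(2,0) -> caps B=0 W=0
Move 3: B@(1,0) -> caps B=0 W=0
Move 4: W@(0,3) -> caps B=0 W=0
Move 5: B@(3,1) -> caps B=0 W=0
Move 6: W@(2,2) -> caps B=0 W=0
Move 7: B@(1,2) -> caps B=0 W=0
Move 8: W@(0,0) -> caps B=0 W=0
Move 9: B@(2,3) -> caps B=0 W=0
Move 10: W@(1,3) -> caps B=0 W=0
Move 11: B@(0,2) -> caps B=2 W=0
Move 12: W@(0,1) -> caps B=2 W=0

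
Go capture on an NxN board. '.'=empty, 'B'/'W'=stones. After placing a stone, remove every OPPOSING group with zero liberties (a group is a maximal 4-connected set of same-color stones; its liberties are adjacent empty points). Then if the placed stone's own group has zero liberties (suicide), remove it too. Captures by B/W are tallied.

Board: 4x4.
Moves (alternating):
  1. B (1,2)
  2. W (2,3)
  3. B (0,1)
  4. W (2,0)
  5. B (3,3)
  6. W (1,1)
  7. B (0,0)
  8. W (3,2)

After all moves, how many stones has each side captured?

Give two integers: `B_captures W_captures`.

Move 1: B@(1,2) -> caps B=0 W=0
Move 2: W@(2,3) -> caps B=0 W=0
Move 3: B@(0,1) -> caps B=0 W=0
Move 4: W@(2,0) -> caps B=0 W=0
Move 5: B@(3,3) -> caps B=0 W=0
Move 6: W@(1,1) -> caps B=0 W=0
Move 7: B@(0,0) -> caps B=0 W=0
Move 8: W@(3,2) -> caps B=0 W=1

Answer: 0 1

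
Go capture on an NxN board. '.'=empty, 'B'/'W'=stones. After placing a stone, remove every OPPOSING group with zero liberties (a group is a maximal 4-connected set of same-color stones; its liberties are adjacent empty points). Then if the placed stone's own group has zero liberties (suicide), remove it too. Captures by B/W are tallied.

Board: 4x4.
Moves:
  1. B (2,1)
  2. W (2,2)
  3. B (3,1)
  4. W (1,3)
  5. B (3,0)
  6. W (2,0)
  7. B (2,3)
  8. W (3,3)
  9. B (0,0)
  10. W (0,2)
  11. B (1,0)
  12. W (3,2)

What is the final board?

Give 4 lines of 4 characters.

Answer: B.W.
B..W
.BW.
BBWW

Derivation:
Move 1: B@(2,1) -> caps B=0 W=0
Move 2: W@(2,2) -> caps B=0 W=0
Move 3: B@(3,1) -> caps B=0 W=0
Move 4: W@(1,3) -> caps B=0 W=0
Move 5: B@(3,0) -> caps B=0 W=0
Move 6: W@(2,0) -> caps B=0 W=0
Move 7: B@(2,3) -> caps B=0 W=0
Move 8: W@(3,3) -> caps B=0 W=1
Move 9: B@(0,0) -> caps B=0 W=1
Move 10: W@(0,2) -> caps B=0 W=1
Move 11: B@(1,0) -> caps B=1 W=1
Move 12: W@(3,2) -> caps B=1 W=1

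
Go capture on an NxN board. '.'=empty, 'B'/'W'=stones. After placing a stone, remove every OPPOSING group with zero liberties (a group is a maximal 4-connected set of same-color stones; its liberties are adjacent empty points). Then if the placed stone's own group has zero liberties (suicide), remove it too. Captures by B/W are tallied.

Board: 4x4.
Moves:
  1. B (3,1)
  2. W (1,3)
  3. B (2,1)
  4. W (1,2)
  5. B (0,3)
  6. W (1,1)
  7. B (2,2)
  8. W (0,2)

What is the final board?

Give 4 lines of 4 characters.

Answer: ..W.
.WWW
.BB.
.B..

Derivation:
Move 1: B@(3,1) -> caps B=0 W=0
Move 2: W@(1,3) -> caps B=0 W=0
Move 3: B@(2,1) -> caps B=0 W=0
Move 4: W@(1,2) -> caps B=0 W=0
Move 5: B@(0,3) -> caps B=0 W=0
Move 6: W@(1,1) -> caps B=0 W=0
Move 7: B@(2,2) -> caps B=0 W=0
Move 8: W@(0,2) -> caps B=0 W=1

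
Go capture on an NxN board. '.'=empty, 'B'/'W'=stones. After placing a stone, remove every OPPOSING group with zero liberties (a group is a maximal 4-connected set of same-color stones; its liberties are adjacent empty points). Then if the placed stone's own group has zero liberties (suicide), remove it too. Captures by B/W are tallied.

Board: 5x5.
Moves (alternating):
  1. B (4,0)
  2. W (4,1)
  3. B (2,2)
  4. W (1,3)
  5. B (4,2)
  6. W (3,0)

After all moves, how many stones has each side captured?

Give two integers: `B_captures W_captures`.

Move 1: B@(4,0) -> caps B=0 W=0
Move 2: W@(4,1) -> caps B=0 W=0
Move 3: B@(2,2) -> caps B=0 W=0
Move 4: W@(1,3) -> caps B=0 W=0
Move 5: B@(4,2) -> caps B=0 W=0
Move 6: W@(3,0) -> caps B=0 W=1

Answer: 0 1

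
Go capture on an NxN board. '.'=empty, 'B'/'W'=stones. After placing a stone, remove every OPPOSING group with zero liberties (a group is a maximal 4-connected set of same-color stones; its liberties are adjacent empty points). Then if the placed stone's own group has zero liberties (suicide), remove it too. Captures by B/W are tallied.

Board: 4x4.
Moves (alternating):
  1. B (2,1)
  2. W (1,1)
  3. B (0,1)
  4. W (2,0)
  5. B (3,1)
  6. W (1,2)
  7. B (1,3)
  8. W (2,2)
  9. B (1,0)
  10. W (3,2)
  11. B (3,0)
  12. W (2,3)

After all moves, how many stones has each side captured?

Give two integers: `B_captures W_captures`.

Answer: 1 0

Derivation:
Move 1: B@(2,1) -> caps B=0 W=0
Move 2: W@(1,1) -> caps B=0 W=0
Move 3: B@(0,1) -> caps B=0 W=0
Move 4: W@(2,0) -> caps B=0 W=0
Move 5: B@(3,1) -> caps B=0 W=0
Move 6: W@(1,2) -> caps B=0 W=0
Move 7: B@(1,3) -> caps B=0 W=0
Move 8: W@(2,2) -> caps B=0 W=0
Move 9: B@(1,0) -> caps B=0 W=0
Move 10: W@(3,2) -> caps B=0 W=0
Move 11: B@(3,0) -> caps B=1 W=0
Move 12: W@(2,3) -> caps B=1 W=0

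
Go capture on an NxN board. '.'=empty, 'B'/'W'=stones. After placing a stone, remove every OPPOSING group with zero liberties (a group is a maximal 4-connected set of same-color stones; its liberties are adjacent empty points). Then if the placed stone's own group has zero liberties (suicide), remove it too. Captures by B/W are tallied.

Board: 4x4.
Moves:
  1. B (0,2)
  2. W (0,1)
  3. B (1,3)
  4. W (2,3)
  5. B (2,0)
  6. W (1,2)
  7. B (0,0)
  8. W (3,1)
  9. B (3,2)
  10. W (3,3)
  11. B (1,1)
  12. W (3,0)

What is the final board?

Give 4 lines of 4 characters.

Move 1: B@(0,2) -> caps B=0 W=0
Move 2: W@(0,1) -> caps B=0 W=0
Move 3: B@(1,3) -> caps B=0 W=0
Move 4: W@(2,3) -> caps B=0 W=0
Move 5: B@(2,0) -> caps B=0 W=0
Move 6: W@(1,2) -> caps B=0 W=0
Move 7: B@(0,0) -> caps B=0 W=0
Move 8: W@(3,1) -> caps B=0 W=0
Move 9: B@(3,2) -> caps B=0 W=0
Move 10: W@(3,3) -> caps B=0 W=0
Move 11: B@(1,1) -> caps B=1 W=0
Move 12: W@(3,0) -> caps B=1 W=0

Answer: B.B.
.BWB
B..W
WWBW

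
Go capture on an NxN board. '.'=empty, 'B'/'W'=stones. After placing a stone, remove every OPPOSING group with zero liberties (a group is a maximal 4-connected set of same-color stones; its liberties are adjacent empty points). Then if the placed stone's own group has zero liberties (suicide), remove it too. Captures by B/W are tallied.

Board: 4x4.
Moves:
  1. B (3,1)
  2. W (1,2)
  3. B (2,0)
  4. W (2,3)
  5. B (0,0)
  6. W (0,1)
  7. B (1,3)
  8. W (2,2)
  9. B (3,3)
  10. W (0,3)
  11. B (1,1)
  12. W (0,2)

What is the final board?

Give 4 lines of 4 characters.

Answer: BWWW
.BW.
B.WW
.B.B

Derivation:
Move 1: B@(3,1) -> caps B=0 W=0
Move 2: W@(1,2) -> caps B=0 W=0
Move 3: B@(2,0) -> caps B=0 W=0
Move 4: W@(2,3) -> caps B=0 W=0
Move 5: B@(0,0) -> caps B=0 W=0
Move 6: W@(0,1) -> caps B=0 W=0
Move 7: B@(1,3) -> caps B=0 W=0
Move 8: W@(2,2) -> caps B=0 W=0
Move 9: B@(3,3) -> caps B=0 W=0
Move 10: W@(0,3) -> caps B=0 W=1
Move 11: B@(1,1) -> caps B=0 W=1
Move 12: W@(0,2) -> caps B=0 W=1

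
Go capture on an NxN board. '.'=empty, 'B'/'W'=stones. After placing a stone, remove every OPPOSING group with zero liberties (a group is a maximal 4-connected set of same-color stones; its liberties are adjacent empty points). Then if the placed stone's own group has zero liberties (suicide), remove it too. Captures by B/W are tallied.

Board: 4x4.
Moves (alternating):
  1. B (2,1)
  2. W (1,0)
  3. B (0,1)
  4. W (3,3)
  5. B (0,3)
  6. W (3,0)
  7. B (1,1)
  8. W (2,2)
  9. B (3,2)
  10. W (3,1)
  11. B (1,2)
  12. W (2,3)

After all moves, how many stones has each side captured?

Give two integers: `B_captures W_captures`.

Answer: 0 1

Derivation:
Move 1: B@(2,1) -> caps B=0 W=0
Move 2: W@(1,0) -> caps B=0 W=0
Move 3: B@(0,1) -> caps B=0 W=0
Move 4: W@(3,3) -> caps B=0 W=0
Move 5: B@(0,3) -> caps B=0 W=0
Move 6: W@(3,0) -> caps B=0 W=0
Move 7: B@(1,1) -> caps B=0 W=0
Move 8: W@(2,2) -> caps B=0 W=0
Move 9: B@(3,2) -> caps B=0 W=0
Move 10: W@(3,1) -> caps B=0 W=1
Move 11: B@(1,2) -> caps B=0 W=1
Move 12: W@(2,3) -> caps B=0 W=1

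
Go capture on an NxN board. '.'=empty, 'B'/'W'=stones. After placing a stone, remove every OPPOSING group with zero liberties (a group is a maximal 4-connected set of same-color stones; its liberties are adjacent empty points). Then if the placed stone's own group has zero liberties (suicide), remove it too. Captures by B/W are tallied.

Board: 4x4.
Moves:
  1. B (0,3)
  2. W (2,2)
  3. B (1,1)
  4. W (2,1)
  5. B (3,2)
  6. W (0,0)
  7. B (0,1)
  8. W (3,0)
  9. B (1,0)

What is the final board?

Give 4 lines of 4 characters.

Answer: .B.B
BB..
.WW.
W.B.

Derivation:
Move 1: B@(0,3) -> caps B=0 W=0
Move 2: W@(2,2) -> caps B=0 W=0
Move 3: B@(1,1) -> caps B=0 W=0
Move 4: W@(2,1) -> caps B=0 W=0
Move 5: B@(3,2) -> caps B=0 W=0
Move 6: W@(0,0) -> caps B=0 W=0
Move 7: B@(0,1) -> caps B=0 W=0
Move 8: W@(3,0) -> caps B=0 W=0
Move 9: B@(1,0) -> caps B=1 W=0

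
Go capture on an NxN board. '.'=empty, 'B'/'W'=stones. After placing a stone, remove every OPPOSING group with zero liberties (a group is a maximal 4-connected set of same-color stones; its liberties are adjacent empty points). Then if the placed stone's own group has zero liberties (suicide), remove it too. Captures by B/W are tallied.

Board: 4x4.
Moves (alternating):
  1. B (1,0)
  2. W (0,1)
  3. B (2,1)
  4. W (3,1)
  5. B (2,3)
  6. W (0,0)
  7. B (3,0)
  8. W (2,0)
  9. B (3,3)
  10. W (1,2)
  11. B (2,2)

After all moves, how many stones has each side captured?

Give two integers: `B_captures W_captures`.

Answer: 0 1

Derivation:
Move 1: B@(1,0) -> caps B=0 W=0
Move 2: W@(0,1) -> caps B=0 W=0
Move 3: B@(2,1) -> caps B=0 W=0
Move 4: W@(3,1) -> caps B=0 W=0
Move 5: B@(2,3) -> caps B=0 W=0
Move 6: W@(0,0) -> caps B=0 W=0
Move 7: B@(3,0) -> caps B=0 W=0
Move 8: W@(2,0) -> caps B=0 W=1
Move 9: B@(3,3) -> caps B=0 W=1
Move 10: W@(1,2) -> caps B=0 W=1
Move 11: B@(2,2) -> caps B=0 W=1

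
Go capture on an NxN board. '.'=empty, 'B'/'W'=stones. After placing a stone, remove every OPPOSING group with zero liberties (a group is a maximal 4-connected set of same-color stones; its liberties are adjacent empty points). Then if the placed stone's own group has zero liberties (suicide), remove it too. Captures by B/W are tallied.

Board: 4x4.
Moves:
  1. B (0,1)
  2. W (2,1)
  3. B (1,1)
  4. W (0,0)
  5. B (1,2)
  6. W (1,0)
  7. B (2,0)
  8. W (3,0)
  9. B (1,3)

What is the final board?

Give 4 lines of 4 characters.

Move 1: B@(0,1) -> caps B=0 W=0
Move 2: W@(2,1) -> caps B=0 W=0
Move 3: B@(1,1) -> caps B=0 W=0
Move 4: W@(0,0) -> caps B=0 W=0
Move 5: B@(1,2) -> caps B=0 W=0
Move 6: W@(1,0) -> caps B=0 W=0
Move 7: B@(2,0) -> caps B=2 W=0
Move 8: W@(3,0) -> caps B=2 W=0
Move 9: B@(1,3) -> caps B=2 W=0

Answer: .B..
.BBB
BW..
W...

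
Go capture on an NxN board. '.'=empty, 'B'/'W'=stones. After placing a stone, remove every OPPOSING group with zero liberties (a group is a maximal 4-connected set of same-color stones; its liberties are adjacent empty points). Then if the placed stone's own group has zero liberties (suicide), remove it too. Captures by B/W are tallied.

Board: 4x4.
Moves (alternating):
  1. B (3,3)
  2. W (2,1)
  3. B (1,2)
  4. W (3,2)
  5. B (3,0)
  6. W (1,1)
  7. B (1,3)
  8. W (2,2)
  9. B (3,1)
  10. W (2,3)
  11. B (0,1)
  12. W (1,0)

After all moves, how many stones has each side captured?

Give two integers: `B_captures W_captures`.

Move 1: B@(3,3) -> caps B=0 W=0
Move 2: W@(2,1) -> caps B=0 W=0
Move 3: B@(1,2) -> caps B=0 W=0
Move 4: W@(3,2) -> caps B=0 W=0
Move 5: B@(3,0) -> caps B=0 W=0
Move 6: W@(1,1) -> caps B=0 W=0
Move 7: B@(1,3) -> caps B=0 W=0
Move 8: W@(2,2) -> caps B=0 W=0
Move 9: B@(3,1) -> caps B=0 W=0
Move 10: W@(2,3) -> caps B=0 W=1
Move 11: B@(0,1) -> caps B=0 W=1
Move 12: W@(1,0) -> caps B=0 W=1

Answer: 0 1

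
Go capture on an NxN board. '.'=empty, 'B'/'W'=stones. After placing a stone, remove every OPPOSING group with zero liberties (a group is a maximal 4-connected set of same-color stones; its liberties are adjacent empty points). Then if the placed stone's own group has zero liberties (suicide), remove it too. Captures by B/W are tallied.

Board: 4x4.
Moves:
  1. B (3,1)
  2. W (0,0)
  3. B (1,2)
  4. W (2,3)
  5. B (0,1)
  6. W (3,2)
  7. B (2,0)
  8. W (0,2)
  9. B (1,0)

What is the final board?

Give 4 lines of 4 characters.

Move 1: B@(3,1) -> caps B=0 W=0
Move 2: W@(0,0) -> caps B=0 W=0
Move 3: B@(1,2) -> caps B=0 W=0
Move 4: W@(2,3) -> caps B=0 W=0
Move 5: B@(0,1) -> caps B=0 W=0
Move 6: W@(3,2) -> caps B=0 W=0
Move 7: B@(2,0) -> caps B=0 W=0
Move 8: W@(0,2) -> caps B=0 W=0
Move 9: B@(1,0) -> caps B=1 W=0

Answer: .BW.
B.B.
B..W
.BW.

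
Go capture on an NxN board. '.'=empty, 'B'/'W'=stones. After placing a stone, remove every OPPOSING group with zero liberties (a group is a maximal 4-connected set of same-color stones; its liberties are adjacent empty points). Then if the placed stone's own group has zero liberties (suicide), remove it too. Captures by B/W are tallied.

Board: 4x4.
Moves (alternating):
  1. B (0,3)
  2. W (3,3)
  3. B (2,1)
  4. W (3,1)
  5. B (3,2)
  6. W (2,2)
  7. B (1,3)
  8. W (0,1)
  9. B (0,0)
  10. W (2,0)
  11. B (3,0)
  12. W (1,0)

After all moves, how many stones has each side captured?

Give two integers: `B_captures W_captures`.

Answer: 0 2

Derivation:
Move 1: B@(0,3) -> caps B=0 W=0
Move 2: W@(3,3) -> caps B=0 W=0
Move 3: B@(2,1) -> caps B=0 W=0
Move 4: W@(3,1) -> caps B=0 W=0
Move 5: B@(3,2) -> caps B=0 W=0
Move 6: W@(2,2) -> caps B=0 W=1
Move 7: B@(1,3) -> caps B=0 W=1
Move 8: W@(0,1) -> caps B=0 W=1
Move 9: B@(0,0) -> caps B=0 W=1
Move 10: W@(2,0) -> caps B=0 W=1
Move 11: B@(3,0) -> caps B=0 W=1
Move 12: W@(1,0) -> caps B=0 W=2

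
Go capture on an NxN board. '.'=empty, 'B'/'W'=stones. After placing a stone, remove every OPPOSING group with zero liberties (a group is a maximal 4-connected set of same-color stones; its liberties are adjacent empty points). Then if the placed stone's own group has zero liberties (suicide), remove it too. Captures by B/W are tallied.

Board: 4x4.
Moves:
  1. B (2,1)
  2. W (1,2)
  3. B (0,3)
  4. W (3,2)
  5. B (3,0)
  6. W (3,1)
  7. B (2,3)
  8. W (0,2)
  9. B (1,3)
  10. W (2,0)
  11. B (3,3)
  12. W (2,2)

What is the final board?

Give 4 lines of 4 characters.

Move 1: B@(2,1) -> caps B=0 W=0
Move 2: W@(1,2) -> caps B=0 W=0
Move 3: B@(0,3) -> caps B=0 W=0
Move 4: W@(3,2) -> caps B=0 W=0
Move 5: B@(3,0) -> caps B=0 W=0
Move 6: W@(3,1) -> caps B=0 W=0
Move 7: B@(2,3) -> caps B=0 W=0
Move 8: W@(0,2) -> caps B=0 W=0
Move 9: B@(1,3) -> caps B=0 W=0
Move 10: W@(2,0) -> caps B=0 W=1
Move 11: B@(3,3) -> caps B=0 W=1
Move 12: W@(2,2) -> caps B=0 W=5

Answer: ..W.
..W.
WBW.
.WW.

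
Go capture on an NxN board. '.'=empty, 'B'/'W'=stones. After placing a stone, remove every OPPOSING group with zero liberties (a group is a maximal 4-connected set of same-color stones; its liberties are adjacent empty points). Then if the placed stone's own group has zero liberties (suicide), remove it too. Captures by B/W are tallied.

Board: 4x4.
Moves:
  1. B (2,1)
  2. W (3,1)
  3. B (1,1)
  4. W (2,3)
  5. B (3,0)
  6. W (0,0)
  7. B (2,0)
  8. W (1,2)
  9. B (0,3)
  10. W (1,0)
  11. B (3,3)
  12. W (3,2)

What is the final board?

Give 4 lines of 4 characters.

Move 1: B@(2,1) -> caps B=0 W=0
Move 2: W@(3,1) -> caps B=0 W=0
Move 3: B@(1,1) -> caps B=0 W=0
Move 4: W@(2,3) -> caps B=0 W=0
Move 5: B@(3,0) -> caps B=0 W=0
Move 6: W@(0,0) -> caps B=0 W=0
Move 7: B@(2,0) -> caps B=0 W=0
Move 8: W@(1,2) -> caps B=0 W=0
Move 9: B@(0,3) -> caps B=0 W=0
Move 10: W@(1,0) -> caps B=0 W=0
Move 11: B@(3,3) -> caps B=0 W=0
Move 12: W@(3,2) -> caps B=0 W=1

Answer: W..B
WBW.
BB.W
BWW.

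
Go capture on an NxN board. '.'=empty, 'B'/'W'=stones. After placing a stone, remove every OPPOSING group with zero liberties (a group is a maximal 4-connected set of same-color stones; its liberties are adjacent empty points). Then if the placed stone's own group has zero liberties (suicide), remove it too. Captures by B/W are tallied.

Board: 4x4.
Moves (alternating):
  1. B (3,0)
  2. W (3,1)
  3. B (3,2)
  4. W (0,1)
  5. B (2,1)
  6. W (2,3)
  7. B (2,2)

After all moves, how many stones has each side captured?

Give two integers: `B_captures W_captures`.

Move 1: B@(3,0) -> caps B=0 W=0
Move 2: W@(3,1) -> caps B=0 W=0
Move 3: B@(3,2) -> caps B=0 W=0
Move 4: W@(0,1) -> caps B=0 W=0
Move 5: B@(2,1) -> caps B=1 W=0
Move 6: W@(2,3) -> caps B=1 W=0
Move 7: B@(2,2) -> caps B=1 W=0

Answer: 1 0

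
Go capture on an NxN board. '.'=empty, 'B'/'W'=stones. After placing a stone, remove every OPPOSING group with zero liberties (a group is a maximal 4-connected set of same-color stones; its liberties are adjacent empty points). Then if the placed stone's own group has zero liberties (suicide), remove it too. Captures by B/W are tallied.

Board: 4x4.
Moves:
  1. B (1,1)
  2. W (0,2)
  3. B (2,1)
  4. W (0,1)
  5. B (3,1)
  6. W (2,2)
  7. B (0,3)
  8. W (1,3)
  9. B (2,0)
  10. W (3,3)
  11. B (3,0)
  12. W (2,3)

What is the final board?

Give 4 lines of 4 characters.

Move 1: B@(1,1) -> caps B=0 W=0
Move 2: W@(0,2) -> caps B=0 W=0
Move 3: B@(2,1) -> caps B=0 W=0
Move 4: W@(0,1) -> caps B=0 W=0
Move 5: B@(3,1) -> caps B=0 W=0
Move 6: W@(2,2) -> caps B=0 W=0
Move 7: B@(0,3) -> caps B=0 W=0
Move 8: W@(1,3) -> caps B=0 W=1
Move 9: B@(2,0) -> caps B=0 W=1
Move 10: W@(3,3) -> caps B=0 W=1
Move 11: B@(3,0) -> caps B=0 W=1
Move 12: W@(2,3) -> caps B=0 W=1

Answer: .WW.
.B.W
BBWW
BB.W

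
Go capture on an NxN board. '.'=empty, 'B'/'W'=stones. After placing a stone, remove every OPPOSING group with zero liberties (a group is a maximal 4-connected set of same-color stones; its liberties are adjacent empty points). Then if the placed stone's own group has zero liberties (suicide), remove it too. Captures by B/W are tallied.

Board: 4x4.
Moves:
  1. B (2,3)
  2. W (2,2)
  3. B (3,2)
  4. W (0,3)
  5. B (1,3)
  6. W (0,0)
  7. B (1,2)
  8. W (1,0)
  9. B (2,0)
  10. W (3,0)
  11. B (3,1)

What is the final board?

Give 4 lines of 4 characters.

Answer: W..W
W.BB
B.WB
.BB.

Derivation:
Move 1: B@(2,3) -> caps B=0 W=0
Move 2: W@(2,2) -> caps B=0 W=0
Move 3: B@(3,2) -> caps B=0 W=0
Move 4: W@(0,3) -> caps B=0 W=0
Move 5: B@(1,3) -> caps B=0 W=0
Move 6: W@(0,0) -> caps B=0 W=0
Move 7: B@(1,2) -> caps B=0 W=0
Move 8: W@(1,0) -> caps B=0 W=0
Move 9: B@(2,0) -> caps B=0 W=0
Move 10: W@(3,0) -> caps B=0 W=0
Move 11: B@(3,1) -> caps B=1 W=0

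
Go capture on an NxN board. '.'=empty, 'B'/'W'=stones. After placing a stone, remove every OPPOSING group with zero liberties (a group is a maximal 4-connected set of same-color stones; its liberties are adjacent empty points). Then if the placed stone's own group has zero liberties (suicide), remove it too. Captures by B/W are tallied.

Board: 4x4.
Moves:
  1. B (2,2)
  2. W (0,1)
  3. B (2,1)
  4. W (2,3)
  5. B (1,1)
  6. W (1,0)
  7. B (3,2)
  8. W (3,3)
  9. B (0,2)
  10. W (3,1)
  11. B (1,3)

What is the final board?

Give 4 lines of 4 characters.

Move 1: B@(2,2) -> caps B=0 W=0
Move 2: W@(0,1) -> caps B=0 W=0
Move 3: B@(2,1) -> caps B=0 W=0
Move 4: W@(2,3) -> caps B=0 W=0
Move 5: B@(1,1) -> caps B=0 W=0
Move 6: W@(1,0) -> caps B=0 W=0
Move 7: B@(3,2) -> caps B=0 W=0
Move 8: W@(3,3) -> caps B=0 W=0
Move 9: B@(0,2) -> caps B=0 W=0
Move 10: W@(3,1) -> caps B=0 W=0
Move 11: B@(1,3) -> caps B=2 W=0

Answer: .WB.
WB.B
.BB.
.WB.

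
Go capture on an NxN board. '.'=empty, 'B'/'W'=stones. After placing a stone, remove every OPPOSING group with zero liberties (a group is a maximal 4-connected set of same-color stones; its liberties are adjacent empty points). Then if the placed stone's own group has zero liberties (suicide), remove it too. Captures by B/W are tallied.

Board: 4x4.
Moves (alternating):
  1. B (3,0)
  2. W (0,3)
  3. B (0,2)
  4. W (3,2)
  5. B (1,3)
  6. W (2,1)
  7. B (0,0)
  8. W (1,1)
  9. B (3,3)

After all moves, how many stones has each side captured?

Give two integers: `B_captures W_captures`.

Move 1: B@(3,0) -> caps B=0 W=0
Move 2: W@(0,3) -> caps B=0 W=0
Move 3: B@(0,2) -> caps B=0 W=0
Move 4: W@(3,2) -> caps B=0 W=0
Move 5: B@(1,3) -> caps B=1 W=0
Move 6: W@(2,1) -> caps B=1 W=0
Move 7: B@(0,0) -> caps B=1 W=0
Move 8: W@(1,1) -> caps B=1 W=0
Move 9: B@(3,3) -> caps B=1 W=0

Answer: 1 0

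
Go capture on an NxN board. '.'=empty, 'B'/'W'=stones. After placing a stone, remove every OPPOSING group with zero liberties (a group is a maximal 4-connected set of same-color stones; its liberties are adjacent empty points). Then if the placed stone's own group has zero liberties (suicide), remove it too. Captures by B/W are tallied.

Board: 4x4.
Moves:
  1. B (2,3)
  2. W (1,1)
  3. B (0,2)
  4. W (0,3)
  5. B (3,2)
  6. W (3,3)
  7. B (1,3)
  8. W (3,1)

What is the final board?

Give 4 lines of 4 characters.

Move 1: B@(2,3) -> caps B=0 W=0
Move 2: W@(1,1) -> caps B=0 W=0
Move 3: B@(0,2) -> caps B=0 W=0
Move 4: W@(0,3) -> caps B=0 W=0
Move 5: B@(3,2) -> caps B=0 W=0
Move 6: W@(3,3) -> caps B=0 W=0
Move 7: B@(1,3) -> caps B=1 W=0
Move 8: W@(3,1) -> caps B=1 W=0

Answer: ..B.
.W.B
...B
.WB.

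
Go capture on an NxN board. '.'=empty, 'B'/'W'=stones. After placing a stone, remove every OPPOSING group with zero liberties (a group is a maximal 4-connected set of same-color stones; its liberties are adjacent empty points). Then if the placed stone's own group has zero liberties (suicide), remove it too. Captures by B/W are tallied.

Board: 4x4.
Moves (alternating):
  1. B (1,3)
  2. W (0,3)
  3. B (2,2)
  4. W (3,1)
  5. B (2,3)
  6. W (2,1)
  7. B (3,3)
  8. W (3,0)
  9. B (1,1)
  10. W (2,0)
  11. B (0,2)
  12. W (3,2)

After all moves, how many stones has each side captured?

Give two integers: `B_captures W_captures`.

Answer: 1 0

Derivation:
Move 1: B@(1,3) -> caps B=0 W=0
Move 2: W@(0,3) -> caps B=0 W=0
Move 3: B@(2,2) -> caps B=0 W=0
Move 4: W@(3,1) -> caps B=0 W=0
Move 5: B@(2,3) -> caps B=0 W=0
Move 6: W@(2,1) -> caps B=0 W=0
Move 7: B@(3,3) -> caps B=0 W=0
Move 8: W@(3,0) -> caps B=0 W=0
Move 9: B@(1,1) -> caps B=0 W=0
Move 10: W@(2,0) -> caps B=0 W=0
Move 11: B@(0,2) -> caps B=1 W=0
Move 12: W@(3,2) -> caps B=1 W=0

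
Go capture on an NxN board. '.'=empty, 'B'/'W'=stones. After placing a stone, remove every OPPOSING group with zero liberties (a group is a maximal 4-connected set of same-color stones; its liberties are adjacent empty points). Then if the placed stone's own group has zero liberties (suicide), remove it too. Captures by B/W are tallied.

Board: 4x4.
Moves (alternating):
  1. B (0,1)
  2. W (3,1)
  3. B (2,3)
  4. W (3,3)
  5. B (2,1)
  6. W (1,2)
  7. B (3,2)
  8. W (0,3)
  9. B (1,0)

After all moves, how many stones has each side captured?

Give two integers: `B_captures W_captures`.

Answer: 1 0

Derivation:
Move 1: B@(0,1) -> caps B=0 W=0
Move 2: W@(3,1) -> caps B=0 W=0
Move 3: B@(2,3) -> caps B=0 W=0
Move 4: W@(3,3) -> caps B=0 W=0
Move 5: B@(2,1) -> caps B=0 W=0
Move 6: W@(1,2) -> caps B=0 W=0
Move 7: B@(3,2) -> caps B=1 W=0
Move 8: W@(0,3) -> caps B=1 W=0
Move 9: B@(1,0) -> caps B=1 W=0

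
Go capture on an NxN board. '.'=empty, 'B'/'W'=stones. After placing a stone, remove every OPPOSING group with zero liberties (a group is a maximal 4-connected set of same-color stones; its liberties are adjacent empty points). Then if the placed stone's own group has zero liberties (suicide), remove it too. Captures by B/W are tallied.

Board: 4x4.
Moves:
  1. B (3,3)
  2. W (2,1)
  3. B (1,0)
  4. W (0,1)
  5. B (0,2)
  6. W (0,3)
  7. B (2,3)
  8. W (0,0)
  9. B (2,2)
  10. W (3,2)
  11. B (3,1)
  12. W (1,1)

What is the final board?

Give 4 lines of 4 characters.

Move 1: B@(3,3) -> caps B=0 W=0
Move 2: W@(2,1) -> caps B=0 W=0
Move 3: B@(1,0) -> caps B=0 W=0
Move 4: W@(0,1) -> caps B=0 W=0
Move 5: B@(0,2) -> caps B=0 W=0
Move 6: W@(0,3) -> caps B=0 W=0
Move 7: B@(2,3) -> caps B=0 W=0
Move 8: W@(0,0) -> caps B=0 W=0
Move 9: B@(2,2) -> caps B=0 W=0
Move 10: W@(3,2) -> caps B=0 W=0
Move 11: B@(3,1) -> caps B=1 W=0
Move 12: W@(1,1) -> caps B=1 W=0

Answer: WWBW
BW..
.WBB
.B.B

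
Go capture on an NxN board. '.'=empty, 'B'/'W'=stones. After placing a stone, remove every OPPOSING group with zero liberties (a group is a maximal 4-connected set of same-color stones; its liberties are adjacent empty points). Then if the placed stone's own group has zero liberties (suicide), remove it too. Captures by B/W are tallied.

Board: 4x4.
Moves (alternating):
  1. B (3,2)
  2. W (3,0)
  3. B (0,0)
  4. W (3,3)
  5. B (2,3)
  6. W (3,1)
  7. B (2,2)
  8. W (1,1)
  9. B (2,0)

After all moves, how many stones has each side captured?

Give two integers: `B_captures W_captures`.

Move 1: B@(3,2) -> caps B=0 W=0
Move 2: W@(3,0) -> caps B=0 W=0
Move 3: B@(0,0) -> caps B=0 W=0
Move 4: W@(3,3) -> caps B=0 W=0
Move 5: B@(2,3) -> caps B=1 W=0
Move 6: W@(3,1) -> caps B=1 W=0
Move 7: B@(2,2) -> caps B=1 W=0
Move 8: W@(1,1) -> caps B=1 W=0
Move 9: B@(2,0) -> caps B=1 W=0

Answer: 1 0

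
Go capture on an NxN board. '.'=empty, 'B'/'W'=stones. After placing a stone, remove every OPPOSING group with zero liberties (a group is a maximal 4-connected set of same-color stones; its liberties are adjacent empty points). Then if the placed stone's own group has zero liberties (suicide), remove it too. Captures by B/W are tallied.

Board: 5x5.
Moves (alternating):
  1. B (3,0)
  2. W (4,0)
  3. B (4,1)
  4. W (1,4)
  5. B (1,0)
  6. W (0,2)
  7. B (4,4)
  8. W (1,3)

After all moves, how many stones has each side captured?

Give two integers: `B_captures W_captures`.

Move 1: B@(3,0) -> caps B=0 W=0
Move 2: W@(4,0) -> caps B=0 W=0
Move 3: B@(4,1) -> caps B=1 W=0
Move 4: W@(1,4) -> caps B=1 W=0
Move 5: B@(1,0) -> caps B=1 W=0
Move 6: W@(0,2) -> caps B=1 W=0
Move 7: B@(4,4) -> caps B=1 W=0
Move 8: W@(1,3) -> caps B=1 W=0

Answer: 1 0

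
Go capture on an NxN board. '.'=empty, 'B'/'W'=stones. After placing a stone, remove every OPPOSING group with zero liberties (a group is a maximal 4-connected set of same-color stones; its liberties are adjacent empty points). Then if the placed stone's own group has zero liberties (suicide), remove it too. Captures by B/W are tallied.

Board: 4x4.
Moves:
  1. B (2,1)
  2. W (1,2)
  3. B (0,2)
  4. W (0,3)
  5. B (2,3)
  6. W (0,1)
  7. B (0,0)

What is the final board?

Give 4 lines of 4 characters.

Move 1: B@(2,1) -> caps B=0 W=0
Move 2: W@(1,2) -> caps B=0 W=0
Move 3: B@(0,2) -> caps B=0 W=0
Move 4: W@(0,3) -> caps B=0 W=0
Move 5: B@(2,3) -> caps B=0 W=0
Move 6: W@(0,1) -> caps B=0 W=1
Move 7: B@(0,0) -> caps B=0 W=1

Answer: BW.W
..W.
.B.B
....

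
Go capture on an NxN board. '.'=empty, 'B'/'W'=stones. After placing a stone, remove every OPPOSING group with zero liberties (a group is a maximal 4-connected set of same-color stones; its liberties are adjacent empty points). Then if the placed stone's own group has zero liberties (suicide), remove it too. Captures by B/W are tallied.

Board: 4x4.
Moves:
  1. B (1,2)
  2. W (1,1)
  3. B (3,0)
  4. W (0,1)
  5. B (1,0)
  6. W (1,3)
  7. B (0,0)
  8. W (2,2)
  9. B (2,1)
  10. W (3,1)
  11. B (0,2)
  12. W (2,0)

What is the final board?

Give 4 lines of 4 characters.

Move 1: B@(1,2) -> caps B=0 W=0
Move 2: W@(1,1) -> caps B=0 W=0
Move 3: B@(3,0) -> caps B=0 W=0
Move 4: W@(0,1) -> caps B=0 W=0
Move 5: B@(1,0) -> caps B=0 W=0
Move 6: W@(1,3) -> caps B=0 W=0
Move 7: B@(0,0) -> caps B=0 W=0
Move 8: W@(2,2) -> caps B=0 W=0
Move 9: B@(2,1) -> caps B=0 W=0
Move 10: W@(3,1) -> caps B=0 W=0
Move 11: B@(0,2) -> caps B=2 W=0
Move 12: W@(2,0) -> caps B=2 W=1

Answer: B.B.
B.BW
WBW.
.W..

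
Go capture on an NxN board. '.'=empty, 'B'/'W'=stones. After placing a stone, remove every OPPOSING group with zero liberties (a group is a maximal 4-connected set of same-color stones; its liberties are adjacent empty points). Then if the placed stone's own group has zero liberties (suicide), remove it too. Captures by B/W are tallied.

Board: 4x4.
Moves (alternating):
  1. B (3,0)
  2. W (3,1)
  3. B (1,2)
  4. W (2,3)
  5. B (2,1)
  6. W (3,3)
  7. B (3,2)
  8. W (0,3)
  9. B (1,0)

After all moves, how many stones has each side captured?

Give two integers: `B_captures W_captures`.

Move 1: B@(3,0) -> caps B=0 W=0
Move 2: W@(3,1) -> caps B=0 W=0
Move 3: B@(1,2) -> caps B=0 W=0
Move 4: W@(2,3) -> caps B=0 W=0
Move 5: B@(2,1) -> caps B=0 W=0
Move 6: W@(3,3) -> caps B=0 W=0
Move 7: B@(3,2) -> caps B=1 W=0
Move 8: W@(0,3) -> caps B=1 W=0
Move 9: B@(1,0) -> caps B=1 W=0

Answer: 1 0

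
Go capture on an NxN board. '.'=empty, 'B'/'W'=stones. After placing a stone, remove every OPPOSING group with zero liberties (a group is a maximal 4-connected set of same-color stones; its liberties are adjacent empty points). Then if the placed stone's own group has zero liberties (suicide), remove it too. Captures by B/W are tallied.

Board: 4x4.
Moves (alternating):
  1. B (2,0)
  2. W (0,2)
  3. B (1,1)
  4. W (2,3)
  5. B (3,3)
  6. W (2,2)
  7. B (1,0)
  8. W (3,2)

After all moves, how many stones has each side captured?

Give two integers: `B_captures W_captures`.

Answer: 0 1

Derivation:
Move 1: B@(2,0) -> caps B=0 W=0
Move 2: W@(0,2) -> caps B=0 W=0
Move 3: B@(1,1) -> caps B=0 W=0
Move 4: W@(2,3) -> caps B=0 W=0
Move 5: B@(3,3) -> caps B=0 W=0
Move 6: W@(2,2) -> caps B=0 W=0
Move 7: B@(1,0) -> caps B=0 W=0
Move 8: W@(3,2) -> caps B=0 W=1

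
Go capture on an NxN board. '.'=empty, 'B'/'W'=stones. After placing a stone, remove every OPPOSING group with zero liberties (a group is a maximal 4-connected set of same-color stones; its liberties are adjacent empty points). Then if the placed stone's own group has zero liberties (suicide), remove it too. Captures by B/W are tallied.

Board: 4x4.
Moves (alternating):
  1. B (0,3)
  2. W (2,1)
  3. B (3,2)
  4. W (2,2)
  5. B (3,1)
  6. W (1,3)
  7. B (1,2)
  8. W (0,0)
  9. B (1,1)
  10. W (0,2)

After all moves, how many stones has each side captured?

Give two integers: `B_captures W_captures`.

Answer: 0 1

Derivation:
Move 1: B@(0,3) -> caps B=0 W=0
Move 2: W@(2,1) -> caps B=0 W=0
Move 3: B@(3,2) -> caps B=0 W=0
Move 4: W@(2,2) -> caps B=0 W=0
Move 5: B@(3,1) -> caps B=0 W=0
Move 6: W@(1,3) -> caps B=0 W=0
Move 7: B@(1,2) -> caps B=0 W=0
Move 8: W@(0,0) -> caps B=0 W=0
Move 9: B@(1,1) -> caps B=0 W=0
Move 10: W@(0,2) -> caps B=0 W=1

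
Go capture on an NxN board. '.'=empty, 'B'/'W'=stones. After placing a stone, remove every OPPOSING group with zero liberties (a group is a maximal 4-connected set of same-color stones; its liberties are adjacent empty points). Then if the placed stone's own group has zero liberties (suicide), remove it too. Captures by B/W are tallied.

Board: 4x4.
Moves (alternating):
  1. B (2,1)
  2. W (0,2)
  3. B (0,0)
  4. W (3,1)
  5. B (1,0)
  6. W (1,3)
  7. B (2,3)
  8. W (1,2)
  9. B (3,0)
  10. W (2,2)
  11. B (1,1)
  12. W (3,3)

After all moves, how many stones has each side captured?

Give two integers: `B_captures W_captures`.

Move 1: B@(2,1) -> caps B=0 W=0
Move 2: W@(0,2) -> caps B=0 W=0
Move 3: B@(0,0) -> caps B=0 W=0
Move 4: W@(3,1) -> caps B=0 W=0
Move 5: B@(1,0) -> caps B=0 W=0
Move 6: W@(1,3) -> caps B=0 W=0
Move 7: B@(2,3) -> caps B=0 W=0
Move 8: W@(1,2) -> caps B=0 W=0
Move 9: B@(3,0) -> caps B=0 W=0
Move 10: W@(2,2) -> caps B=0 W=0
Move 11: B@(1,1) -> caps B=0 W=0
Move 12: W@(3,3) -> caps B=0 W=1

Answer: 0 1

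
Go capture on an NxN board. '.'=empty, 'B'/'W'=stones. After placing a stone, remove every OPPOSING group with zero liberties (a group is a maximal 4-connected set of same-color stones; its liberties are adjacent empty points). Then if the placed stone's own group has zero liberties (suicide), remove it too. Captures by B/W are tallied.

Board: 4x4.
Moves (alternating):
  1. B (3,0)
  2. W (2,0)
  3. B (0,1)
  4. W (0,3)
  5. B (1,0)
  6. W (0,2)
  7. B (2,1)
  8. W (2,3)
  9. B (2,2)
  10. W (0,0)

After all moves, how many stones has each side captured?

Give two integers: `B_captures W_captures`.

Answer: 1 0

Derivation:
Move 1: B@(3,0) -> caps B=0 W=0
Move 2: W@(2,0) -> caps B=0 W=0
Move 3: B@(0,1) -> caps B=0 W=0
Move 4: W@(0,3) -> caps B=0 W=0
Move 5: B@(1,0) -> caps B=0 W=0
Move 6: W@(0,2) -> caps B=0 W=0
Move 7: B@(2,1) -> caps B=1 W=0
Move 8: W@(2,3) -> caps B=1 W=0
Move 9: B@(2,2) -> caps B=1 W=0
Move 10: W@(0,0) -> caps B=1 W=0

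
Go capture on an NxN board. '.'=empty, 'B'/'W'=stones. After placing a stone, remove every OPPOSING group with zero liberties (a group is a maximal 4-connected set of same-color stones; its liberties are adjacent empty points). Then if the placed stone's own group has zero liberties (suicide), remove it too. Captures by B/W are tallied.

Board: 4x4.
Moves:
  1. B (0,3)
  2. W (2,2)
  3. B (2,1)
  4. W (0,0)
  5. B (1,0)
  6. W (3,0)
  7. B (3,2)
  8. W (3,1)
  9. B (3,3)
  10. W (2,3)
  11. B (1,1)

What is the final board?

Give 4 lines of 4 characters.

Move 1: B@(0,3) -> caps B=0 W=0
Move 2: W@(2,2) -> caps B=0 W=0
Move 3: B@(2,1) -> caps B=0 W=0
Move 4: W@(0,0) -> caps B=0 W=0
Move 5: B@(1,0) -> caps B=0 W=0
Move 6: W@(3,0) -> caps B=0 W=0
Move 7: B@(3,2) -> caps B=0 W=0
Move 8: W@(3,1) -> caps B=0 W=0
Move 9: B@(3,3) -> caps B=0 W=0
Move 10: W@(2,3) -> caps B=0 W=2
Move 11: B@(1,1) -> caps B=0 W=2

Answer: W..B
BB..
.BWW
WW..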